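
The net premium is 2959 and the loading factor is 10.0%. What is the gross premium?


Gross = net * (1 + loading)
= 2959 * (1 + 0.1)
= 2959 * 1.1
= 3254.9


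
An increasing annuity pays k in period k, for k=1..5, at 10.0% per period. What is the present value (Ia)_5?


(Ia)_n = sum_{k=1}^{n} k * v^k, v = 1/(1+i)
v = 0.909091
Sum computed term by term:
(Ia)_5 = 10.6526


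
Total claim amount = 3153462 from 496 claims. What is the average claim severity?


severity = total / number
= 3153462 / 496
= 6357.7863


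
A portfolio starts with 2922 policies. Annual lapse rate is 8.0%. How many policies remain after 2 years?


remaining = initial * (1 - lapse)^years
= 2922 * (1 - 0.08)^2
= 2922 * 0.8464
= 2473.1808


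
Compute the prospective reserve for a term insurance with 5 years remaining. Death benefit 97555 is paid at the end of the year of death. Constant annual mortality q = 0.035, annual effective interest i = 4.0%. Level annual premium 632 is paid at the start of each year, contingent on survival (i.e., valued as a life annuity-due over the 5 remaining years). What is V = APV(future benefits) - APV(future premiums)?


v = 1/(1+i) = 0.961538
APV(future benefits) per unit = sum_{k=0}^{4} k_p_x * q * v^(k+1) = 0.145688
APV(future benefits) = 97555 * 0.145688 = 14212.5581
Life annuity-due factor ä_{x:5} = sum_{k=0}^{4} k_p_x * v^k = 4.329004
APV(future premiums) = 632 * 4.329004 = 2735.9307
V = 14212.5581 - 2735.9307
= 11476.6274


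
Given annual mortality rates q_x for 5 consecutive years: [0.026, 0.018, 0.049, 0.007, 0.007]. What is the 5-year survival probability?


p_k = 1 - q_k for each year
Survival = product of (1 - q_k)
= 0.974 * 0.982 * 0.951 * 0.993 * 0.993
= 0.8969


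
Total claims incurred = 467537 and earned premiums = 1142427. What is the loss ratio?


Loss ratio = claims / premiums
= 467537 / 1142427
= 0.4092


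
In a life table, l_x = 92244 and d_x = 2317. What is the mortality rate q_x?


q_x = d_x / l_x
= 2317 / 92244
= 0.0251


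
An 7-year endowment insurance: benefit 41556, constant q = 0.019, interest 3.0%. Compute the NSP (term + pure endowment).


Term component = 4658.0593
Pure endowment = 7_p_x * v^7 * benefit = 0.874345 * 0.813092 * 41556 = 29543.1103
NSP = 34201.1696


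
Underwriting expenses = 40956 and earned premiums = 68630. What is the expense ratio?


Expense ratio = expenses / premiums
= 40956 / 68630
= 0.5968


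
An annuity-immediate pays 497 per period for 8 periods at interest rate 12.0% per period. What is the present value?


PV = PMT * (1 - (1+i)^(-n)) / i
= 497 * (1 - (1+0.12)^(-8)) / 0.12
= 497 * (1 - 0.403883) / 0.12
= 497 * 4.96764
= 2468.917


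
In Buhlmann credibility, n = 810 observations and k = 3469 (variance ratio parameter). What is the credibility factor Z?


Z = n / (n + k)
= 810 / (810 + 3469)
= 810 / 4279
= 0.1893


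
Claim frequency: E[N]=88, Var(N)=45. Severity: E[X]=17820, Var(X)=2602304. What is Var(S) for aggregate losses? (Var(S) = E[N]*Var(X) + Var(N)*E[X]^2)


Var(S) = E[N]*Var(X) + Var(N)*E[X]^2
= 88*2602304 + 45*17820^2
= 229002752 + 14289858000
= 1.4519e+10


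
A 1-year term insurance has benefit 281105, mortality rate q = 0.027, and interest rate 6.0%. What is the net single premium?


NSP = benefit * q * v
v = 1/(1+i) = 0.943396
NSP = 281105 * 0.027 * 0.943396
= 7160.2217


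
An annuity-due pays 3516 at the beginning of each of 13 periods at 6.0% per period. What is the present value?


PV_due = PMT * (1-(1+i)^(-n))/i * (1+i)
PV_immediate = 31126.0333
PV_due = 31126.0333 * 1.06
= 32993.5953


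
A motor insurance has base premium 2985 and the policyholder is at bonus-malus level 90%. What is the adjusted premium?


adjusted = base * BM_level / 100
= 2985 * 90 / 100
= 2985 * 0.9
= 2686.5


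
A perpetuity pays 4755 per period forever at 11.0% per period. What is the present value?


PV = PMT / i
= 4755 / 0.11
= 43227.2727


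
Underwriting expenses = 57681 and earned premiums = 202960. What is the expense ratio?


Expense ratio = expenses / premiums
= 57681 / 202960
= 0.2842


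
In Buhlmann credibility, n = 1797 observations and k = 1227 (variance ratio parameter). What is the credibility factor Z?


Z = n / (n + k)
= 1797 / (1797 + 1227)
= 1797 / 3024
= 0.5942


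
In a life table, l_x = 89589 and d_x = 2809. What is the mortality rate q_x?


q_x = d_x / l_x
= 2809 / 89589
= 0.0314


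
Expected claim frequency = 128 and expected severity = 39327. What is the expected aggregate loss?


E[S] = E[N] * E[X]
= 128 * 39327
= 5.0339e+06


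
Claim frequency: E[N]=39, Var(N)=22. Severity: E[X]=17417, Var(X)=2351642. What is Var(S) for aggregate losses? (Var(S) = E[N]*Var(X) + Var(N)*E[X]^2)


Var(S) = E[N]*Var(X) + Var(N)*E[X]^2
= 39*2351642 + 22*17417^2
= 91714038 + 6673741558
= 6.7655e+09


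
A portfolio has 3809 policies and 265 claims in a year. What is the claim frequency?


frequency = claims / policies
= 265 / 3809
= 0.0696


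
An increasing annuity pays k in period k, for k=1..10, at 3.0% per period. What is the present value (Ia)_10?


(Ia)_n = sum_{k=1}^{n} k * v^k, v = 1/(1+i)
v = 0.970874
Sum computed term by term:
(Ia)_10 = 44.839


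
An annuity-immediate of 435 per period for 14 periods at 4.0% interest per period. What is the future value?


FV = PMT * ((1+i)^n - 1) / i
= 435 * ((1.04)^14 - 1) / 0.04
= 435 * (1.731676 - 1) / 0.04
= 7956.9814


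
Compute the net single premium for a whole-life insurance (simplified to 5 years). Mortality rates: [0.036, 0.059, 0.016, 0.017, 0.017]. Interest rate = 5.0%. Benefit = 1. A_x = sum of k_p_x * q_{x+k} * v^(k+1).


v = 0.952381
Year 0: k_p_x=1.0, q=0.036, term=0.034286
Year 1: k_p_x=0.964, q=0.059, term=0.051588
Year 2: k_p_x=0.907124, q=0.016, term=0.012538
Year 3: k_p_x=0.89261, q=0.017, term=0.012484
Year 4: k_p_x=0.877436, q=0.017, term=0.011687
A_x = 0.1226


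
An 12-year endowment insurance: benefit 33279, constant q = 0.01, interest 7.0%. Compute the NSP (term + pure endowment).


Term component = 2522.6918
Pure endowment = 12_p_x * v^12 * benefit = 0.886385 * 0.444012 * 33279 = 13097.4657
NSP = 15620.1575


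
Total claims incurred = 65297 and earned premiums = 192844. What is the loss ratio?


Loss ratio = claims / premiums
= 65297 / 192844
= 0.3386


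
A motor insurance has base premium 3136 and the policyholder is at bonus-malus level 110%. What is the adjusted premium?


adjusted = base * BM_level / 100
= 3136 * 110 / 100
= 3136 * 1.1
= 3449.6


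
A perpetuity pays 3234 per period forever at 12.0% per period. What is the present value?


PV = PMT / i
= 3234 / 0.12
= 26950.0


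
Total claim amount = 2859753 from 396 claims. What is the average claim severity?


severity = total / number
= 2859753 / 396
= 7221.5985


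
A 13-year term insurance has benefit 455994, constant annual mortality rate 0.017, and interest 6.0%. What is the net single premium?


NSP = benefit * sum_{k=0}^{n-1} k_p_x * q * v^(k+1)
With constant q=0.017, v=0.943396
Sum = 0.137951
NSP = 455994 * 0.137951
= 62904.8851


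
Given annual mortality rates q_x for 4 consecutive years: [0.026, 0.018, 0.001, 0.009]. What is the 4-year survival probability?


p_k = 1 - q_k for each year
Survival = product of (1 - q_k)
= 0.974 * 0.982 * 0.999 * 0.991
= 0.9469


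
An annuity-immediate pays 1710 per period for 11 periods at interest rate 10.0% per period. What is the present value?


PV = PMT * (1 - (1+i)^(-n)) / i
= 1710 * (1 - (1+0.1)^(-11)) / 0.1
= 1710 * (1 - 0.350494) / 0.1
= 1710 * 6.495061
= 11106.5543


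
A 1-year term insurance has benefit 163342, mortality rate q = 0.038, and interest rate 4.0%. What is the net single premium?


NSP = benefit * q * v
v = 1/(1+i) = 0.961538
NSP = 163342 * 0.038 * 0.961538
= 5968.2654


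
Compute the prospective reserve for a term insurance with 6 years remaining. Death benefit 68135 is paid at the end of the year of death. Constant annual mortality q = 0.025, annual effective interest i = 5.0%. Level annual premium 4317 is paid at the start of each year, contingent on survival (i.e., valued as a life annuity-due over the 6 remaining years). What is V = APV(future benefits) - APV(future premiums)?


v = 1/(1+i) = 0.952381
APV(future benefits) per unit = sum_{k=0}^{5} k_p_x * q * v^(k+1) = 0.11965
APV(future benefits) = 68135 * 0.11965 = 8152.3529
Life annuity-due factor ä_{x:6} = sum_{k=0}^{5} k_p_x * v^k = 5.0253
APV(future premiums) = 4317 * 5.0253 = 21694.2205
V = 8152.3529 - 21694.2205
= -13541.8676


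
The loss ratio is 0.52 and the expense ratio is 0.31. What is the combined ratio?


Combined ratio = loss ratio + expense ratio
= 0.52 + 0.31
= 0.83


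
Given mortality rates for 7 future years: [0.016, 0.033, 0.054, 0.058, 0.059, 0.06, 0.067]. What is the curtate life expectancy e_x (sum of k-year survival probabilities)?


e_x = sum_{k=1}^{n} k_p_x
k_p_x values:
  1_p_x = 0.984
  2_p_x = 0.951528
  3_p_x = 0.900145
  4_p_x = 0.847937
  5_p_x = 0.797909
  6_p_x = 0.750034
  7_p_x = 0.699782
e_x = 5.9313


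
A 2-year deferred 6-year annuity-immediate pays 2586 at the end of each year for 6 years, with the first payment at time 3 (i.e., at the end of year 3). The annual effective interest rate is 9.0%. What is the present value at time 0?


PV at time 2 of the 6-year annuity-immediate:
a_n = 2586 * (1-(1+0.09)^(-6))/0.09 = 11600.5855
Discount back 2 years to time 0:
PV = 11600.5855 * (1+0.09)^(-2)
= 11600.5855 * 0.84168
= 9763.9807


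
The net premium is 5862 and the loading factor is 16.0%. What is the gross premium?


Gross = net * (1 + loading)
= 5862 * (1 + 0.16)
= 5862 * 1.16
= 6799.92


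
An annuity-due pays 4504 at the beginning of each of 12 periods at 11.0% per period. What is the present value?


PV_due = PMT * (1-(1+i)^(-n))/i * (1+i)
PV_immediate = 29241.5721
PV_due = 29241.5721 * 1.11
= 32458.145


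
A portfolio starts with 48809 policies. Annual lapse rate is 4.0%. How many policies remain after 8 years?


remaining = initial * (1 - lapse)^years
= 48809 * (1 - 0.04)^8
= 48809 * 0.72139
= 35210.304


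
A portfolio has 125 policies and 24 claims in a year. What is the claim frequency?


frequency = claims / policies
= 24 / 125
= 0.192


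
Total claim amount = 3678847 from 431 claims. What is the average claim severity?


severity = total / number
= 3678847 / 431
= 8535.6079


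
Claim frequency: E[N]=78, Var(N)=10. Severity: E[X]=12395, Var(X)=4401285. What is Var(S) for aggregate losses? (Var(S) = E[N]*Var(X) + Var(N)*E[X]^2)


Var(S) = E[N]*Var(X) + Var(N)*E[X]^2
= 78*4401285 + 10*12395^2
= 343300230 + 1536360250
= 1.8797e+09


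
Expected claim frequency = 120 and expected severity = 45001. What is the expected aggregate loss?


E[S] = E[N] * E[X]
= 120 * 45001
= 5.4001e+06


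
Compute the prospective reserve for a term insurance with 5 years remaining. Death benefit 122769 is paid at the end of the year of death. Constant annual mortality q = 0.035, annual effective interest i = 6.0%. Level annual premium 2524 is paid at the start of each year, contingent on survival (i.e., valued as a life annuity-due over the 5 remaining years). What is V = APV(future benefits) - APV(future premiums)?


v = 1/(1+i) = 0.943396
APV(future benefits) per unit = sum_{k=0}^{4} k_p_x * q * v^(k+1) = 0.138037
APV(future benefits) = 122769 * 0.138037 = 16946.7123
Life annuity-due factor ä_{x:5} = sum_{k=0}^{4} k_p_x * v^k = 4.180561
APV(future premiums) = 2524 * 4.180561 = 10551.7358
V = 16946.7123 - 10551.7358
= 6394.9765


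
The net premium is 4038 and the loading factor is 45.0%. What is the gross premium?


Gross = net * (1 + loading)
= 4038 * (1 + 0.45)
= 4038 * 1.45
= 5855.1


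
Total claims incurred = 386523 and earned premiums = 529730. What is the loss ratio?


Loss ratio = claims / premiums
= 386523 / 529730
= 0.7297


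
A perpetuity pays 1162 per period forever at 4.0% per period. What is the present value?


PV = PMT / i
= 1162 / 0.04
= 29050.0


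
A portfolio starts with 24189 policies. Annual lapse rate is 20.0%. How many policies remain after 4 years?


remaining = initial * (1 - lapse)^years
= 24189 * (1 - 0.2)^4
= 24189 * 0.4096
= 9907.8144


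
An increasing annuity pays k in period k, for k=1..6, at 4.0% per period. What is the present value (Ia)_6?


(Ia)_n = sum_{k=1}^{n} k * v^k, v = 1/(1+i)
v = 0.961538
Sum computed term by term:
(Ia)_6 = 17.7484


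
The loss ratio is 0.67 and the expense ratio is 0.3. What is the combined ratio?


Combined ratio = loss ratio + expense ratio
= 0.67 + 0.3
= 0.97


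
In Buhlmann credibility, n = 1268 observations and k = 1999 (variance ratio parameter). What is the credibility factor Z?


Z = n / (n + k)
= 1268 / (1268 + 1999)
= 1268 / 3267
= 0.3881


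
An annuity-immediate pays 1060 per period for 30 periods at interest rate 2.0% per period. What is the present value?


PV = PMT * (1 - (1+i)^(-n)) / i
= 1060 * (1 - (1+0.02)^(-30)) / 0.02
= 1060 * (1 - 0.552071) / 0.02
= 1060 * 22.396456
= 23740.2429


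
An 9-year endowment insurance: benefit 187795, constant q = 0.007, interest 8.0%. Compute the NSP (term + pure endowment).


Term component = 8014.2915
Pure endowment = 9_p_x * v^9 * benefit = 0.938735 * 0.500249 * 187795 = 88188.8059
NSP = 96203.0974


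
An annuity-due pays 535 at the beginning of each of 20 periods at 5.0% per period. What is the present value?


PV_due = PMT * (1-(1+i)^(-n))/i * (1+i)
PV_immediate = 6667.2825
PV_due = 6667.2825 * 1.05
= 7000.6467


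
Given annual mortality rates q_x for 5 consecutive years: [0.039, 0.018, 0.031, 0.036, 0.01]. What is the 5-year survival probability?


p_k = 1 - q_k for each year
Survival = product of (1 - q_k)
= 0.961 * 0.982 * 0.969 * 0.964 * 0.99
= 0.8727


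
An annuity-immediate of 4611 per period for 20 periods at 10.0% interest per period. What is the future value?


FV = PMT * ((1+i)^n - 1) / i
= 4611 * ((1.1)^20 - 1) / 0.1
= 4611 * (6.7275 - 1) / 0.1
= 264095.0227


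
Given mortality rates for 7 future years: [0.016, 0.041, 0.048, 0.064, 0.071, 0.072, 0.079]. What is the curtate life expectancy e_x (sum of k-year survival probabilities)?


e_x = sum_{k=1}^{n} k_p_x
k_p_x values:
  1_p_x = 0.984
  2_p_x = 0.943656
  3_p_x = 0.898361
  4_p_x = 0.840865
  5_p_x = 0.781164
  6_p_x = 0.72492
  7_p_x = 0.667651
e_x = 5.8406


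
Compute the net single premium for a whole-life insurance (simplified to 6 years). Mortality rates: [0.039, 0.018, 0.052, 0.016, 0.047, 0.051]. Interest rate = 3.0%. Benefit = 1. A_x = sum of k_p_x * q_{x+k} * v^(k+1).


v = 0.970874
Year 0: k_p_x=1.0, q=0.039, term=0.037864
Year 1: k_p_x=0.961, q=0.018, term=0.016305
Year 2: k_p_x=0.943702, q=0.052, term=0.044908
Year 3: k_p_x=0.894629, q=0.016, term=0.012718
Year 4: k_p_x=0.880315, q=0.047, term=0.03569
Year 5: k_p_x=0.838941, q=0.051, term=0.035833
A_x = 0.1833


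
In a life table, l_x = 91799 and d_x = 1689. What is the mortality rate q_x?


q_x = d_x / l_x
= 1689 / 91799
= 0.0184


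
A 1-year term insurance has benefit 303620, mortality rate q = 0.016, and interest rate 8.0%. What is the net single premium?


NSP = benefit * q * v
v = 1/(1+i) = 0.925926
NSP = 303620 * 0.016 * 0.925926
= 4498.0741


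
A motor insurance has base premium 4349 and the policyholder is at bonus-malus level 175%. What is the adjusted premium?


adjusted = base * BM_level / 100
= 4349 * 175 / 100
= 4349 * 1.75
= 7610.75


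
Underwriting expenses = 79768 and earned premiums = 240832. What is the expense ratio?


Expense ratio = expenses / premiums
= 79768 / 240832
= 0.3312


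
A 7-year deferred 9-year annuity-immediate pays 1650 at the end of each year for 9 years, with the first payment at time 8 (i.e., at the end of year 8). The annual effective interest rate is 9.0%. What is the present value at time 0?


PV at time 7 of the 9-year annuity-immediate:
a_n = 1650 * (1-(1+0.09)^(-9))/0.09 = 9892.1574
Discount back 7 years to time 0:
PV = 9892.1574 * (1+0.09)^(-7)
= 9892.1574 * 0.547034
= 5411.3488


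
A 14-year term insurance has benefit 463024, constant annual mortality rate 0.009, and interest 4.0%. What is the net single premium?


NSP = benefit * sum_{k=0}^{n-1} k_p_x * q * v^(k+1)
With constant q=0.009, v=0.961538
Sum = 0.090217
NSP = 463024 * 0.090217
= 41772.4896


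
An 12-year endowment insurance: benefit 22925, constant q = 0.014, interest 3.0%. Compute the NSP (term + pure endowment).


Term component = 2974.5446
Pure endowment = 12_p_x * v^12 * benefit = 0.844351 * 0.70138 * 22925 = 13576.4313
NSP = 16550.9759


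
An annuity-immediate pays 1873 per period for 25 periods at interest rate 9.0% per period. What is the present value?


PV = PMT * (1 - (1+i)^(-n)) / i
= 1873 * (1 - (1+0.09)^(-25)) / 0.09
= 1873 * (1 - 0.115968) / 0.09
= 1873 * 9.82258
= 18397.6916


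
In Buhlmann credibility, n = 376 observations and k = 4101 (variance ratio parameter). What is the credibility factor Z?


Z = n / (n + k)
= 376 / (376 + 4101)
= 376 / 4477
= 0.084


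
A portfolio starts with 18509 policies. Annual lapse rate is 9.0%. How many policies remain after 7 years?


remaining = initial * (1 - lapse)^years
= 18509 * (1 - 0.09)^7
= 18509 * 0.516761
= 9564.7297


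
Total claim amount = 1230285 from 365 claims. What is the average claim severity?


severity = total / number
= 1230285 / 365
= 3370.6438


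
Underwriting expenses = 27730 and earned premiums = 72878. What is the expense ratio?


Expense ratio = expenses / premiums
= 27730 / 72878
= 0.3805


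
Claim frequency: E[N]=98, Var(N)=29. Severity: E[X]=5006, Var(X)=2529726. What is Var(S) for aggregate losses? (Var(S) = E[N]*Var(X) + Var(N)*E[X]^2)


Var(S) = E[N]*Var(X) + Var(N)*E[X]^2
= 98*2529726 + 29*5006^2
= 247913148 + 726741044
= 9.7465e+08


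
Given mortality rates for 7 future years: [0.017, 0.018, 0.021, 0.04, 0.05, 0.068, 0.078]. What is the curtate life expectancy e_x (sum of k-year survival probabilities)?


e_x = sum_{k=1}^{n} k_p_x
k_p_x values:
  1_p_x = 0.983
  2_p_x = 0.965306
  3_p_x = 0.945035
  4_p_x = 0.907233
  5_p_x = 0.861872
  6_p_x = 0.803264
  7_p_x = 0.74061
e_x = 6.2063


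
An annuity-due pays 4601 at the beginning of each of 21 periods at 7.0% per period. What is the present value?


PV_due = PMT * (1-(1+i)^(-n))/i * (1+i)
PV_immediate = 49854.2613
PV_due = 49854.2613 * 1.07
= 53344.0595


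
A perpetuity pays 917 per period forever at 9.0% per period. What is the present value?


PV = PMT / i
= 917 / 0.09
= 10188.8889


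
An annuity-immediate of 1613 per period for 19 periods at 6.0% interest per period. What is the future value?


FV = PMT * ((1+i)^n - 1) / i
= 1613 * ((1.06)^19 - 1) / 0.06
= 1613 * (3.0256 - 1) / 0.06
= 54454.8666


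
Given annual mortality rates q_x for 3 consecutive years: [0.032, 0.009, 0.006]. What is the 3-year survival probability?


p_k = 1 - q_k for each year
Survival = product of (1 - q_k)
= 0.968 * 0.991 * 0.994
= 0.9535


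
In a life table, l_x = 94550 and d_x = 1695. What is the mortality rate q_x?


q_x = d_x / l_x
= 1695 / 94550
= 0.0179


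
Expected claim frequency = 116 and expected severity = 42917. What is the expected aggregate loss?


E[S] = E[N] * E[X]
= 116 * 42917
= 4.9784e+06


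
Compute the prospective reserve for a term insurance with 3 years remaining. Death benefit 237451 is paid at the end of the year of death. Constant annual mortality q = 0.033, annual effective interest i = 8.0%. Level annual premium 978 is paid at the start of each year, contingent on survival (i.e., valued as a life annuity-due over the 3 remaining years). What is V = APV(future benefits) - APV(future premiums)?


v = 1/(1+i) = 0.925926
APV(future benefits) per unit = sum_{k=0}^{2} k_p_x * q * v^(k+1) = 0.08241
APV(future benefits) = 237451 * 0.08241 = 19568.3654
Life annuity-due factor ä_{x:3} = sum_{k=0}^{2} k_p_x * v^k = 2.697058
APV(future premiums) = 978 * 2.697058 = 2637.7232
V = 19568.3654 - 2637.7232
= 16930.6422


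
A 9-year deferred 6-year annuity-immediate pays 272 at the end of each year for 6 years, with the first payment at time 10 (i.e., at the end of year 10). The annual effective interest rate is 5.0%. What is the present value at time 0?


PV at time 9 of the 6-year annuity-immediate:
a_n = 272 * (1-(1+0.05)^(-6))/0.05 = 1380.5882
Discount back 9 years to time 0:
PV = 1380.5882 * (1+0.05)^(-9)
= 1380.5882 * 0.644609
= 889.9395


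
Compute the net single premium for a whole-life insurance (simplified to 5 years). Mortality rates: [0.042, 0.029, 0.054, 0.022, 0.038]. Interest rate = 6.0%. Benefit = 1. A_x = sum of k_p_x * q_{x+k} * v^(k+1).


v = 0.943396
Year 0: k_p_x=1.0, q=0.042, term=0.039623
Year 1: k_p_x=0.958, q=0.029, term=0.024726
Year 2: k_p_x=0.930218, q=0.054, term=0.042176
Year 3: k_p_x=0.879986, q=0.022, term=0.015335
Year 4: k_p_x=0.860627, q=0.038, term=0.024438
A_x = 0.1463


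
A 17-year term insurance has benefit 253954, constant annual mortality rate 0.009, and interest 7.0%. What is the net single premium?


NSP = benefit * sum_{k=0}^{n-1} k_p_x * q * v^(k+1)
With constant q=0.009, v=0.934579
Sum = 0.082997
NSP = 253954 * 0.082997
= 21077.333


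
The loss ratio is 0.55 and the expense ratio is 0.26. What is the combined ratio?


Combined ratio = loss ratio + expense ratio
= 0.55 + 0.26
= 0.81


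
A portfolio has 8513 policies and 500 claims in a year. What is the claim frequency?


frequency = claims / policies
= 500 / 8513
= 0.0587


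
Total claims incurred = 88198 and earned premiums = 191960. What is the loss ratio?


Loss ratio = claims / premiums
= 88198 / 191960
= 0.4595


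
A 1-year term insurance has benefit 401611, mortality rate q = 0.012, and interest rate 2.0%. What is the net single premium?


NSP = benefit * q * v
v = 1/(1+i) = 0.980392
NSP = 401611 * 0.012 * 0.980392
= 4724.8353


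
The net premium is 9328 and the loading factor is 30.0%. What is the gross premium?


Gross = net * (1 + loading)
= 9328 * (1 + 0.3)
= 9328 * 1.3
= 12126.4


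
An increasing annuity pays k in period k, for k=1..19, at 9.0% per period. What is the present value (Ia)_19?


(Ia)_n = sum_{k=1}^{n} k * v^k, v = 1/(1+i)
v = 0.917431
Sum computed term by term:
(Ia)_19 = 67.3369


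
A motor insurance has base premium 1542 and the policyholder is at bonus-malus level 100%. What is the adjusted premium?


adjusted = base * BM_level / 100
= 1542 * 100 / 100
= 1542 * 1.0
= 1542.0


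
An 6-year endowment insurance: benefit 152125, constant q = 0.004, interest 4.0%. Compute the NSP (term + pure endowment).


Term component = 3159.5582
Pure endowment = 6_p_x * v^6 * benefit = 0.976239 * 0.790315 * 152125 = 117369.8598
NSP = 120529.418


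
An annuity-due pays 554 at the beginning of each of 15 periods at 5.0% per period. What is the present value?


PV_due = PMT * (1-(1+i)^(-n))/i * (1+i)
PV_immediate = 5750.3306
PV_due = 5750.3306 * 1.05
= 6037.8471


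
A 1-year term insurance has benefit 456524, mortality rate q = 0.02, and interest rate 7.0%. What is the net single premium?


NSP = benefit * q * v
v = 1/(1+i) = 0.934579
NSP = 456524 * 0.02 * 0.934579
= 8533.1589


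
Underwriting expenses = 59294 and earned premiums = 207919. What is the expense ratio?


Expense ratio = expenses / premiums
= 59294 / 207919
= 0.2852


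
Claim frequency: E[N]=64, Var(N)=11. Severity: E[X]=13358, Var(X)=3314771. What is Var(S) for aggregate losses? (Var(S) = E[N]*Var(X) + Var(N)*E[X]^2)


Var(S) = E[N]*Var(X) + Var(N)*E[X]^2
= 64*3314771 + 11*13358^2
= 212145344 + 1962797804
= 2.1749e+09


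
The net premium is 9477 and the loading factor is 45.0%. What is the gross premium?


Gross = net * (1 + loading)
= 9477 * (1 + 0.45)
= 9477 * 1.45
= 13741.65


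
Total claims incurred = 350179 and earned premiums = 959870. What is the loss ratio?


Loss ratio = claims / premiums
= 350179 / 959870
= 0.3648


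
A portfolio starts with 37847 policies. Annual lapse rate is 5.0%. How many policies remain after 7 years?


remaining = initial * (1 - lapse)^years
= 37847 * (1 - 0.05)^7
= 37847 * 0.698337
= 26429.9716


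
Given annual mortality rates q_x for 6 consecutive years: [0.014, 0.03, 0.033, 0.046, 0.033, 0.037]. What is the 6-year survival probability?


p_k = 1 - q_k for each year
Survival = product of (1 - q_k)
= 0.986 * 0.97 * 0.967 * 0.954 * 0.967 * 0.963
= 0.8216


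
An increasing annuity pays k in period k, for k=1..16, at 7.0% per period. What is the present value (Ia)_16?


(Ia)_n = sum_{k=1}^{n} k * v^k, v = 1/(1+i)
v = 0.934579
Sum computed term by term:
(Ia)_16 = 66.9737


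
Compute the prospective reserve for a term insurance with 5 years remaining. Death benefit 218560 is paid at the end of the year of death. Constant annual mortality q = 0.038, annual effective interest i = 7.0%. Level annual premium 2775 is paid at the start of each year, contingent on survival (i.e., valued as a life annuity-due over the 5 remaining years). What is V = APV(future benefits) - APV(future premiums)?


v = 1/(1+i) = 0.934579
APV(future benefits) per unit = sum_{k=0}^{4} k_p_x * q * v^(k+1) = 0.145163
APV(future benefits) = 218560 * 0.145163 = 31726.9022
Life annuity-due factor ä_{x:5} = sum_{k=0}^{4} k_p_x * v^k = 4.087494
APV(future premiums) = 2775 * 4.087494 = 11342.7969
V = 31726.9022 - 11342.7969
= 20384.1053


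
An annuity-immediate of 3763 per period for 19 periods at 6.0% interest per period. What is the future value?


FV = PMT * ((1+i)^n - 1) / i
= 3763 * ((1.06)^19 - 1) / 0.06
= 3763 * (3.0256 - 1) / 0.06
= 127038.8488


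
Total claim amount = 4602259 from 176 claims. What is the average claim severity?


severity = total / number
= 4602259 / 176
= 26149.1989


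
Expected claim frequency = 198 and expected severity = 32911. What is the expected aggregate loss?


E[S] = E[N] * E[X]
= 198 * 32911
= 6.5164e+06


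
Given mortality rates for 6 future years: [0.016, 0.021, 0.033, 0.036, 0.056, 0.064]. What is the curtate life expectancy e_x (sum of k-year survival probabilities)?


e_x = sum_{k=1}^{n} k_p_x
k_p_x values:
  1_p_x = 0.984
  2_p_x = 0.963336
  3_p_x = 0.931546
  4_p_x = 0.89801
  5_p_x = 0.847722
  6_p_x = 0.793467
e_x = 5.4181


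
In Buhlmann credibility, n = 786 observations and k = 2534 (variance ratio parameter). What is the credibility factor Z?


Z = n / (n + k)
= 786 / (786 + 2534)
= 786 / 3320
= 0.2367


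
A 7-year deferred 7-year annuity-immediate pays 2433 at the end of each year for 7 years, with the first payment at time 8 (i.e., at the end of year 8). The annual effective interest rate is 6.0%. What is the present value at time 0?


PV at time 7 of the 7-year annuity-immediate:
a_n = 2433 * (1-(1+0.06)^(-7))/0.06 = 13581.934
Discount back 7 years to time 0:
PV = 13581.934 * (1+0.06)^(-7)
= 13581.934 * 0.665057
= 9032.7619


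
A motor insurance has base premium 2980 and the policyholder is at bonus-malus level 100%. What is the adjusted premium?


adjusted = base * BM_level / 100
= 2980 * 100 / 100
= 2980 * 1.0
= 2980.0


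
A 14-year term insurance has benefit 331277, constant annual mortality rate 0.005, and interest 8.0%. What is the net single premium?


NSP = benefit * sum_{k=0}^{n-1} k_p_x * q * v^(k+1)
With constant q=0.005, v=0.925926
Sum = 0.040154
NSP = 331277 * 0.040154
= 13301.979


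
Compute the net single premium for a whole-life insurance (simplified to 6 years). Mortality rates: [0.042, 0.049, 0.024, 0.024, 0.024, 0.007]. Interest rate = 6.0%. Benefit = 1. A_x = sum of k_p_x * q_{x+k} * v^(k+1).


v = 0.943396
Year 0: k_p_x=1.0, q=0.042, term=0.039623
Year 1: k_p_x=0.958, q=0.049, term=0.041778
Year 2: k_p_x=0.911058, q=0.024, term=0.018359
Year 3: k_p_x=0.889193, q=0.024, term=0.016904
Year 4: k_p_x=0.867852, q=0.024, term=0.015564
Year 5: k_p_x=0.847024, q=0.007, term=0.00418
A_x = 0.1364


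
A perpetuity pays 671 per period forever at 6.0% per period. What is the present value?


PV = PMT / i
= 671 / 0.06
= 11183.3333


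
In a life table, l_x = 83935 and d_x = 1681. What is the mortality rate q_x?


q_x = d_x / l_x
= 1681 / 83935
= 0.02


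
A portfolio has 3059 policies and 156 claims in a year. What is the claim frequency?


frequency = claims / policies
= 156 / 3059
= 0.051


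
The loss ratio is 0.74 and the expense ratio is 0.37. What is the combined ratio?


Combined ratio = loss ratio + expense ratio
= 0.74 + 0.37
= 1.11


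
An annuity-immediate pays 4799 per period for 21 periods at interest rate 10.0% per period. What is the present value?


PV = PMT * (1 - (1+i)^(-n)) / i
= 4799 * (1 - (1+0.1)^(-21)) / 0.1
= 4799 * (1 - 0.135131) / 0.1
= 4799 * 8.648694
= 41505.0839


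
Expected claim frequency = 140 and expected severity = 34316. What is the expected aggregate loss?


E[S] = E[N] * E[X]
= 140 * 34316
= 4.8042e+06


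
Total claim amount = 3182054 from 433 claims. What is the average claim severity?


severity = total / number
= 3182054 / 433
= 7348.8545


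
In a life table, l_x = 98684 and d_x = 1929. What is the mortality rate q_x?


q_x = d_x / l_x
= 1929 / 98684
= 0.0195


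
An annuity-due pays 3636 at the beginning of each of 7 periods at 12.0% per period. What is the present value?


PV_due = PMT * (1-(1+i)^(-n))/i * (1+i)
PV_immediate = 16593.8188
PV_due = 16593.8188 * 1.12
= 18585.077


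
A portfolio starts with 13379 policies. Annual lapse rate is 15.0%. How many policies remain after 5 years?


remaining = initial * (1 - lapse)^years
= 13379 * (1 - 0.15)^5
= 13379 * 0.443705
= 5936.3334


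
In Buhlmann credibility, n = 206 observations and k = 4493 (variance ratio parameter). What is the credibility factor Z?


Z = n / (n + k)
= 206 / (206 + 4493)
= 206 / 4699
= 0.0438


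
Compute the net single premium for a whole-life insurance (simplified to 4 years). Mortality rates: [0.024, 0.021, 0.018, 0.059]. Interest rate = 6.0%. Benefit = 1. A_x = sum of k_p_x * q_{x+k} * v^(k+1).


v = 0.943396
Year 0: k_p_x=1.0, q=0.024, term=0.022642
Year 1: k_p_x=0.976, q=0.021, term=0.018241
Year 2: k_p_x=0.955504, q=0.018, term=0.014441
Year 3: k_p_x=0.938305, q=0.059, term=0.04385
A_x = 0.0992


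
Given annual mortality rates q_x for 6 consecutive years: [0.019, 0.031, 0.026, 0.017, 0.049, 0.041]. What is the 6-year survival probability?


p_k = 1 - q_k for each year
Survival = product of (1 - q_k)
= 0.981 * 0.969 * 0.974 * 0.983 * 0.951 * 0.959
= 0.8301


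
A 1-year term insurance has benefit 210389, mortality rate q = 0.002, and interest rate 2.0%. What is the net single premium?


NSP = benefit * q * v
v = 1/(1+i) = 0.980392
NSP = 210389 * 0.002 * 0.980392
= 412.5275


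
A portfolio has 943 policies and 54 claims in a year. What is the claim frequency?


frequency = claims / policies
= 54 / 943
= 0.0573


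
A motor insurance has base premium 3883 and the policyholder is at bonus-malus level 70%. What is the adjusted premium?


adjusted = base * BM_level / 100
= 3883 * 70 / 100
= 3883 * 0.7
= 2718.1


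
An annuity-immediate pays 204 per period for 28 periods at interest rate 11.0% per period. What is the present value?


PV = PMT * (1 - (1+i)^(-n)) / i
= 204 * (1 - (1+0.11)^(-28)) / 0.11
= 204 * (1 - 0.053822) / 0.11
= 204 * 8.601622
= 1754.7309


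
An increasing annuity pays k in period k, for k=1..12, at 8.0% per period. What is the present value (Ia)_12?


(Ia)_n = sum_{k=1}^{n} k * v^k, v = 1/(1+i)
v = 0.925926
Sum computed term by term:
(Ia)_12 = 42.17


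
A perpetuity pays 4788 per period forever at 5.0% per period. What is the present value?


PV = PMT / i
= 4788 / 0.05
= 95760.0


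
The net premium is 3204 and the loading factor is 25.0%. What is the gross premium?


Gross = net * (1 + loading)
= 3204 * (1 + 0.25)
= 3204 * 1.25
= 4005.0


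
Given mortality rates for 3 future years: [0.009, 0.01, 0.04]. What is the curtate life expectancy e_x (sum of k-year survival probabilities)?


e_x = sum_{k=1}^{n} k_p_x
k_p_x values:
  1_p_x = 0.991
  2_p_x = 0.98109
  3_p_x = 0.941846
e_x = 2.9139


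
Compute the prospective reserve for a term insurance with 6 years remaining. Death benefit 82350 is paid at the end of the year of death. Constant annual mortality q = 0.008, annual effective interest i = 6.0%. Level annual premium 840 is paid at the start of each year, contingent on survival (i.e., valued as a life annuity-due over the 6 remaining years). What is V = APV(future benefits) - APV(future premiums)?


v = 1/(1+i) = 0.943396
APV(future benefits) per unit = sum_{k=0}^{5} k_p_x * q * v^(k+1) = 0.038613
APV(future benefits) = 82350 * 0.038613 = 3179.7561
Life annuity-due factor ä_{x:6} = sum_{k=0}^{5} k_p_x * v^k = 5.116183
APV(future premiums) = 840 * 5.116183 = 4297.5939
V = 3179.7561 - 4297.5939
= -1117.8378


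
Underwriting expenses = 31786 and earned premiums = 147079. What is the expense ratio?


Expense ratio = expenses / premiums
= 31786 / 147079
= 0.2161


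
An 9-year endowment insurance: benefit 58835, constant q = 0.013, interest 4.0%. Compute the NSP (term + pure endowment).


Term component = 5418.4715
Pure endowment = 9_p_x * v^9 * benefit = 0.888903 * 0.702587 * 58835 = 36744.3085
NSP = 42162.78


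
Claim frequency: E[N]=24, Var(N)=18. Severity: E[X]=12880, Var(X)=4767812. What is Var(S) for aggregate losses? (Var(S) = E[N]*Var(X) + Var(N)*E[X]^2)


Var(S) = E[N]*Var(X) + Var(N)*E[X]^2
= 24*4767812 + 18*12880^2
= 114427488 + 2986099200
= 3.1005e+09


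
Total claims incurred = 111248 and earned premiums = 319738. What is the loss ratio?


Loss ratio = claims / premiums
= 111248 / 319738
= 0.3479


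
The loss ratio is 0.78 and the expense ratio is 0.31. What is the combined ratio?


Combined ratio = loss ratio + expense ratio
= 0.78 + 0.31
= 1.09


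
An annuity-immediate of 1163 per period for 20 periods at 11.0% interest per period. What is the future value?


FV = PMT * ((1+i)^n - 1) / i
= 1163 * ((1.11)^20 - 1) / 0.11
= 1163 * (8.062312 - 1) / 0.11
= 74667.8938


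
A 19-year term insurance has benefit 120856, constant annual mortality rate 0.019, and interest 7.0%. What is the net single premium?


NSP = benefit * sum_{k=0}^{n-1} k_p_x * q * v^(k+1)
With constant q=0.019, v=0.934579
Sum = 0.172483
NSP = 120856 * 0.172483
= 20845.6333


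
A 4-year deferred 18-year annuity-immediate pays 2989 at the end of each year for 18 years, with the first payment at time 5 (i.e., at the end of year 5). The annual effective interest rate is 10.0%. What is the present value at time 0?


PV at time 4 of the 18-year annuity-immediate:
a_n = 2989 * (1-(1+0.1)^(-18))/0.1 = 24514.0208
Discount back 4 years to time 0:
PV = 24514.0208 * (1+0.1)^(-4)
= 24514.0208 * 0.683013
= 16743.406


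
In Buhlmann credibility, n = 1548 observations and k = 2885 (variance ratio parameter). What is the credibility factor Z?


Z = n / (n + k)
= 1548 / (1548 + 2885)
= 1548 / 4433
= 0.3492


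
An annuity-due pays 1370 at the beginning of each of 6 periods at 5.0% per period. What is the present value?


PV_due = PMT * (1-(1+i)^(-n))/i * (1+i)
PV_immediate = 6953.6981
PV_due = 6953.6981 * 1.05
= 7301.383


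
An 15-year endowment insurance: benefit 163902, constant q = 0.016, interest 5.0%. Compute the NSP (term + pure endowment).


Term component = 24728.4281
Pure endowment = 15_p_x * v^15 * benefit = 0.785103 * 0.481017 * 163902 = 61897.2342
NSP = 86625.6623


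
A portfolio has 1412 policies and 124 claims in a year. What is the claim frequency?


frequency = claims / policies
= 124 / 1412
= 0.0878


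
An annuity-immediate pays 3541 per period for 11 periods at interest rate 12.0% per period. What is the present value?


PV = PMT * (1 - (1+i)^(-n)) / i
= 3541 * (1 - (1+0.12)^(-11)) / 0.12
= 3541 * (1 - 0.287476) / 0.12
= 3541 * 5.937699
= 21025.3926


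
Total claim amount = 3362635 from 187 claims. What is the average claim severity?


severity = total / number
= 3362635 / 187
= 17982.0053


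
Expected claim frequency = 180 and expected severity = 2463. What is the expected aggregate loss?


E[S] = E[N] * E[X]
= 180 * 2463
= 443340


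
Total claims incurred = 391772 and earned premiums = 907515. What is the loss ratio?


Loss ratio = claims / premiums
= 391772 / 907515
= 0.4317


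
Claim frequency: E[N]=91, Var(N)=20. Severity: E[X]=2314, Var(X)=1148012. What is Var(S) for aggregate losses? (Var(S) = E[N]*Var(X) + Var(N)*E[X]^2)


Var(S) = E[N]*Var(X) + Var(N)*E[X]^2
= 91*1148012 + 20*2314^2
= 104469092 + 107091920
= 2.1156e+08


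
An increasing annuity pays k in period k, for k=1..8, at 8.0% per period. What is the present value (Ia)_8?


(Ia)_n = sum_{k=1}^{n} k * v^k, v = 1/(1+i)
v = 0.925926
Sum computed term by term:
(Ia)_8 = 23.5527


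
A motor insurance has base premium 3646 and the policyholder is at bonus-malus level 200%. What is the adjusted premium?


adjusted = base * BM_level / 100
= 3646 * 200 / 100
= 3646 * 2.0
= 7292.0


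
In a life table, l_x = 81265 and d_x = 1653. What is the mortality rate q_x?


q_x = d_x / l_x
= 1653 / 81265
= 0.0203


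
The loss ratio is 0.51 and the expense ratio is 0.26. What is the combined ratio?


Combined ratio = loss ratio + expense ratio
= 0.51 + 0.26
= 0.77


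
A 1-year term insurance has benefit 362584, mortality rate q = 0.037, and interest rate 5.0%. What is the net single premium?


NSP = benefit * q * v
v = 1/(1+i) = 0.952381
NSP = 362584 * 0.037 * 0.952381
= 12776.7695


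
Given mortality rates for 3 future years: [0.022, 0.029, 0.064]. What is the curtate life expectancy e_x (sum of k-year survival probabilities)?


e_x = sum_{k=1}^{n} k_p_x
k_p_x values:
  1_p_x = 0.978
  2_p_x = 0.949638
  3_p_x = 0.888861
e_x = 2.8165


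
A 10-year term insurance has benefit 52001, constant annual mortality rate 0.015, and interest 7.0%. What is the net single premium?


NSP = benefit * sum_{k=0}^{n-1} k_p_x * q * v^(k+1)
With constant q=0.015, v=0.934579
Sum = 0.099345
NSP = 52001 * 0.099345
= 5166.0544


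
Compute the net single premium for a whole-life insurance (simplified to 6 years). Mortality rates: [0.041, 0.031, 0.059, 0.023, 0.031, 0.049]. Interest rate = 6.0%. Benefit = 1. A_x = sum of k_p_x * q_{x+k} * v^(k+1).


v = 0.943396
Year 0: k_p_x=1.0, q=0.041, term=0.038679
Year 1: k_p_x=0.959, q=0.031, term=0.026459
Year 2: k_p_x=0.929271, q=0.059, term=0.046034
Year 3: k_p_x=0.874444, q=0.023, term=0.015931
Year 4: k_p_x=0.854332, q=0.031, term=0.019791
Year 5: k_p_x=0.827848, q=0.049, term=0.028596
A_x = 0.1755


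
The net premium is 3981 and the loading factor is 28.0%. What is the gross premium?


Gross = net * (1 + loading)
= 3981 * (1 + 0.28)
= 3981 * 1.28
= 5095.68


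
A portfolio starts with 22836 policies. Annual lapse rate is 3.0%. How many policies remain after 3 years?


remaining = initial * (1 - lapse)^years
= 22836 * (1 - 0.03)^3
= 22836 * 0.912673
= 20841.8006


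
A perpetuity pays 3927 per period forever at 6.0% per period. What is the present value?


PV = PMT / i
= 3927 / 0.06
= 65450.0


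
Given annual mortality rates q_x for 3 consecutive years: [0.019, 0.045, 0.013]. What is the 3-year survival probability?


p_k = 1 - q_k for each year
Survival = product of (1 - q_k)
= 0.981 * 0.955 * 0.987
= 0.9247


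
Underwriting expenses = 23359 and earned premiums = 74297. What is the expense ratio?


Expense ratio = expenses / premiums
= 23359 / 74297
= 0.3144
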